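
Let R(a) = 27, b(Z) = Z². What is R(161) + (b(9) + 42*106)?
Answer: 4560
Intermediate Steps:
R(161) + (b(9) + 42*106) = 27 + (9² + 42*106) = 27 + (81 + 4452) = 27 + 4533 = 4560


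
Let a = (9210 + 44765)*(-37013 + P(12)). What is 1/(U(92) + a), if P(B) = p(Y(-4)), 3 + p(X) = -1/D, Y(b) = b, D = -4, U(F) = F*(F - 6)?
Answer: -4/7991668777 ≈ -5.0052e-10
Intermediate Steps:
U(F) = F*(-6 + F)
p(X) = -11/4 (p(X) = -3 - 1/(-4) = -3 - 1*(-¼) = -3 + ¼ = -11/4)
P(B) = -11/4
a = -7991700425/4 (a = (9210 + 44765)*(-37013 - 11/4) = 53975*(-148063/4) = -7991700425/4 ≈ -1.9979e+9)
1/(U(92) + a) = 1/(92*(-6 + 92) - 7991700425/4) = 1/(92*86 - 7991700425/4) = 1/(7912 - 7991700425/4) = 1/(-7991668777/4) = -4/7991668777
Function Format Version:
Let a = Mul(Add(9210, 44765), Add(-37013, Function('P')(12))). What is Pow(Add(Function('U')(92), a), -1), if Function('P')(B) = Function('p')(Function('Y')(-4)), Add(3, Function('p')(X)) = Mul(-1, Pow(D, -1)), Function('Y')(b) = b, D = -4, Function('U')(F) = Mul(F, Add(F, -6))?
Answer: Rational(-4, 7991668777) ≈ -5.0052e-10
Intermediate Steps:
Function('U')(F) = Mul(F, Add(-6, F))
Function('p')(X) = Rational(-11, 4) (Function('p')(X) = Add(-3, Mul(-1, Pow(-4, -1))) = Add(-3, Mul(-1, Rational(-1, 4))) = Add(-3, Rational(1, 4)) = Rational(-11, 4))
Function('P')(B) = Rational(-11, 4)
a = Rational(-7991700425, 4) (a = Mul(Add(9210, 44765), Add(-37013, Rational(-11, 4))) = Mul(53975, Rational(-148063, 4)) = Rational(-7991700425, 4) ≈ -1.9979e+9)
Pow(Add(Function('U')(92), a), -1) = Pow(Add(Mul(92, Add(-6, 92)), Rational(-7991700425, 4)), -1) = Pow(Add(Mul(92, 86), Rational(-7991700425, 4)), -1) = Pow(Add(7912, Rational(-7991700425, 4)), -1) = Pow(Rational(-7991668777, 4), -1) = Rational(-4, 7991668777)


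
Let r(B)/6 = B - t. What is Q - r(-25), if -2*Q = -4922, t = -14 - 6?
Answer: 2491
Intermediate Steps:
t = -20
r(B) = 120 + 6*B (r(B) = 6*(B - 1*(-20)) = 6*(B + 20) = 6*(20 + B) = 120 + 6*B)
Q = 2461 (Q = -½*(-4922) = 2461)
Q - r(-25) = 2461 - (120 + 6*(-25)) = 2461 - (120 - 150) = 2461 - 1*(-30) = 2461 + 30 = 2491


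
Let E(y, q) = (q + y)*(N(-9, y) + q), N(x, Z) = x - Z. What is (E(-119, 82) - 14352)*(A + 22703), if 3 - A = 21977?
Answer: -15641424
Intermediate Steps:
A = -21974 (A = 3 - 1*21977 = 3 - 21977 = -21974)
E(y, q) = (q + y)*(-9 + q - y) (E(y, q) = (q + y)*((-9 - y) + q) = (q + y)*(-9 + q - y))
(E(-119, 82) - 14352)*(A + 22703) = ((82**2 - 1*(-119)**2 - 9*82 - 9*(-119)) - 14352)*(-21974 + 22703) = ((6724 - 1*14161 - 738 + 1071) - 14352)*729 = ((6724 - 14161 - 738 + 1071) - 14352)*729 = (-7104 - 14352)*729 = -21456*729 = -15641424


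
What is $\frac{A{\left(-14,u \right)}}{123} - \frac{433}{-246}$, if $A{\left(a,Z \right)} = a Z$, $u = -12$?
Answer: $\frac{769}{246} \approx 3.126$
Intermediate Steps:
$A{\left(a,Z \right)} = Z a$
$\frac{A{\left(-14,u \right)}}{123} - \frac{433}{-246} = \frac{\left(-12\right) \left(-14\right)}{123} - \frac{433}{-246} = 168 \cdot \frac{1}{123} - - \frac{433}{246} = \frac{56}{41} + \frac{433}{246} = \frac{769}{246}$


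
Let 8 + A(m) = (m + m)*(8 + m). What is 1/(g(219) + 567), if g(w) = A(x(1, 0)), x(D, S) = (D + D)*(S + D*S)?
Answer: 1/559 ≈ 0.0017889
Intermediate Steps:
x(D, S) = 2*D*(S + D*S) (x(D, S) = (2*D)*(S + D*S) = 2*D*(S + D*S))
A(m) = -8 + 2*m*(8 + m) (A(m) = -8 + (m + m)*(8 + m) = -8 + (2*m)*(8 + m) = -8 + 2*m*(8 + m))
g(w) = -8 (g(w) = -8 + 2*(2*1*0*(1 + 1))**2 + 16*(2*1*0*(1 + 1)) = -8 + 2*(2*1*0*2)**2 + 16*(2*1*0*2) = -8 + 2*0**2 + 16*0 = -8 + 2*0 + 0 = -8 + 0 + 0 = -8)
1/(g(219) + 567) = 1/(-8 + 567) = 1/559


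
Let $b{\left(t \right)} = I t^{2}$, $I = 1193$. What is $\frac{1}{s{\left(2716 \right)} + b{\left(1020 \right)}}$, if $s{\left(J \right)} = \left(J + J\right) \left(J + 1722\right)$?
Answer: $\frac{1}{1265304416} \approx 7.9032 \cdot 10^{-10}$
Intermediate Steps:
$s{\left(J \right)} = 2 J \left(1722 + J\right)$
$b{\left(t \right)} = 1193 t^{2}$
$\frac{1}{s{\left(2716 \right)} + b{\left(1020 \right)}} = \frac{1}{2 \cdot 2716 \left(1722 + 2716\right) + 1193 \cdot 1020^{2}} = \frac{1}{2 \cdot 2716 \cdot 4438 + 1193 \cdot 1040400} = \frac{1}{24107216 + 1241197200} = \frac{1}{1265304416}$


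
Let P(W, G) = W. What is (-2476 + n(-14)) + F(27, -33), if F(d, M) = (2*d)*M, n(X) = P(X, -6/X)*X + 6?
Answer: -4056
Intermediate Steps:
n(X) = 6 + X**2 (n(X) = X*X + 6 = X**2 + 6 = 6 + X**2)
F(d, M) = 2*M*d
(-2476 + n(-14)) + F(27, -33) = (-2476 + (6 + (-14)**2)) + 2*(-33)*27 = (-2476 + (6 + 196)) - 1782 = (-2476 + 202) - 1782 = -2274 - 1782 = -4056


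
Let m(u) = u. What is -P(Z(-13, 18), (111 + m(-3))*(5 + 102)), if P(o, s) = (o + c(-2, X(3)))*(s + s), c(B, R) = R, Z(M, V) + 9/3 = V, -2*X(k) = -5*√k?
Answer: -346680 - 57780*√3 ≈ -4.4676e+5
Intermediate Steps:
X(k) = 5*√k/2 (X(k) = -(-5)*√k/2 = 5*√k/2)
Z(M, V) = -3 + V
P(o, s) = 2*s*(o + 5*√3/2) (P(o, s) = (o + 5*√3/2)*(s + s) = (o + 5*√3/2)*(2*s) = 2*s*(o + 5*√3/2))
-P(Z(-13, 18), (111 + m(-3))*(5 + 102)) = -(111 - 3)*(5 + 102)*(2*(-3 + 18) + 5*√3) = -108*107*(2*15 + 5*√3) = -11556*(30 + 5*√3) = -(346680 + 57780*√3) = -346680 - 57780*√3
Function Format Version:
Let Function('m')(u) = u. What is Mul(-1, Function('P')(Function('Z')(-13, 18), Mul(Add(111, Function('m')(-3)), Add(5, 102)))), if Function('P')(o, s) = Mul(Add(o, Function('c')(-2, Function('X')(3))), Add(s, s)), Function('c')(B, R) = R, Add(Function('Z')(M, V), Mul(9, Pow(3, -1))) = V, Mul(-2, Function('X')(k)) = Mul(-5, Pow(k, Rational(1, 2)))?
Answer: Add(-346680, Mul(-57780, Pow(3, Rational(1, 2)))) ≈ -4.4676e+5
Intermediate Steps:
Function('X')(k) = Mul(Rational(5, 2), Pow(k, Rational(1, 2))) (Function('X')(k) = Mul(Rational(-1, 2), Mul(-5, Pow(k, Rational(1, 2)))) = Mul(Rational(5, 2), Pow(k, Rational(1, 2))))
Function('Z')(M, V) = Add(-3, V)
Function('P')(o, s) = Mul(2, s, Add(o, Mul(Rational(5, 2), Pow(3, Rational(1, 2))))) (Function('P')(o, s) = Mul(Add(o, Mul(Rational(5, 2), Pow(3, Rational(1, 2)))), Add(s, s)) = Mul(Add(o, Mul(Rational(5, 2), Pow(3, Rational(1, 2)))), Mul(2, s)) = Mul(2, s, Add(o, Mul(Rational(5, 2), Pow(3, Rational(1, 2))))))
Mul(-1, Function('P')(Function('Z')(-13, 18), Mul(Add(111, Function('m')(-3)), Add(5, 102)))) = Mul(-1, Mul(Mul(Add(111, -3), Add(5, 102)), Add(Mul(2, Add(-3, 18)), Mul(5, Pow(3, Rational(1, 2)))))) = Mul(-1, Mul(Mul(108, 107), Add(Mul(2, 15), Mul(5, Pow(3, Rational(1, 2)))))) = Mul(-1, Mul(11556, Add(30, Mul(5, Pow(3, Rational(1, 2)))))) = Mul(-1, Add(346680, Mul(57780, Pow(3, Rational(1, 2))))) = Add(-346680, Mul(-57780, Pow(3, Rational(1, 2))))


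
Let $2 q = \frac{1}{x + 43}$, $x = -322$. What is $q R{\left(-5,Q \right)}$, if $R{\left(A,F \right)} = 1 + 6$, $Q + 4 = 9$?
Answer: $- \frac{7}{558} \approx -0.012545$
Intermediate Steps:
$Q = 5$ ($Q = -4 + 9 = 5$)
$R{\left(A,F \right)} = 7$
$q = - \frac{1}{558}$ ($q = \frac{1}{2 \left(-322 + 43\right)} = \frac{1}{2 \left(-279\right)} = \frac{1}{2} \left(- \frac{1}{279}\right) = - \frac{1}{558} \approx -0.0017921$)
$q R{\left(-5,Q \right)} = \left(- \frac{1}{558}\right) 7 = - \frac{7}{558}$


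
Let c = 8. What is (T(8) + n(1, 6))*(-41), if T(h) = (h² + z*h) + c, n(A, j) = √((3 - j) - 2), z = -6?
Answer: -984 - 41*I*√5 ≈ -984.0 - 91.679*I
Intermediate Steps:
n(A, j) = √(1 - j)
T(h) = 8 + h² - 6*h (T(h) = (h² - 6*h) + 8 = 8 + h² - 6*h)
(T(8) + n(1, 6))*(-41) = ((8 + 8² - 6*8) + √(1 - 1*6))*(-41) = ((8 + 64 - 48) + √(1 - 6))*(-41) = (24 + √(-5))*(-41) = (24 + I*√5)*(-41) = -984 - 41*I*√5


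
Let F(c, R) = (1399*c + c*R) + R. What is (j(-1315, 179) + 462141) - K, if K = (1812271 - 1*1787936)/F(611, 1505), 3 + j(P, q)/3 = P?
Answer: 813670901428/1775849 ≈ 4.5819e+5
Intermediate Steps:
F(c, R) = R + 1399*c + R*c (F(c, R) = (1399*c + R*c) + R = R + 1399*c + R*c)
j(P, q) = -9 + 3*P
K = 24335/1775849 (K = (1812271 - 1*1787936)/(1505 + 1399*611 + 1505*611) = (1812271 - 1787936)/(1505 + 854789 + 919555) = 24335/1775849 ≈ 0.013703)
(j(-1315, 179) + 462141) - K = ((-9 + 3*(-1315)) + 462141) - 1*24335/1775849 = ((-9 - 3945) + 462141) - 24335/1775849 = (-3954 + 462141) - 24335/1775849 = 458187 - 24335/1775849 = 813670901428/1775849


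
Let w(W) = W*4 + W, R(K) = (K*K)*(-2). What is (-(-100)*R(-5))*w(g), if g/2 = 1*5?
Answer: -250000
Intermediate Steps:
R(K) = -2*K² (R(K) = K²*(-2) = -2*K²)
g = 10 (g = 2*(1*5) = 2*5 = 10)
w(W) = 5*W (w(W) = 4*W + W = 5*W)
(-(-100)*R(-5))*w(g) = (-(-100)*(-2*(-5)²))*(5*10) = -(-100)*(-2*25)*50 = -(-100)*(-50)*50 = -20*250*50 = -5000*50 = -250000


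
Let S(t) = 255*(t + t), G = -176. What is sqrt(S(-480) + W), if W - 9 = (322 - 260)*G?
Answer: I*sqrt(255703) ≈ 505.67*I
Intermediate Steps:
W = -10903 (W = 9 + (322 - 260)*(-176) = 9 + 62*(-176) = 9 - 10912 = -10903)
S(t) = 510*t (S(t) = 255*(2*t) = 510*t)
sqrt(S(-480) + W) = sqrt(510*(-480) - 10903) = sqrt(-244800 - 10903) = sqrt(-255703) = I*sqrt(255703)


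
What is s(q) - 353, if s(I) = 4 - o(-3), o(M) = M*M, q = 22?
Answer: -358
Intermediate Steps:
o(M) = M²
s(I) = -5 (s(I) = 4 - 1*(-3)² = 4 - 1*9 = 4 - 9 = -5)
s(q) - 353 = -5 - 353 = -358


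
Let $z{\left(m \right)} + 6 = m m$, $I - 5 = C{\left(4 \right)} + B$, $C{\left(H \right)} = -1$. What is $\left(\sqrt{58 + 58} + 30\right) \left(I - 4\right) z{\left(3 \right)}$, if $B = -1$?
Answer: $-90 - 6 \sqrt{29} \approx -122.31$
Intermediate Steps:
$I = 3$ ($I = 5 - 2 = 3$)
$z{\left(m \right)} = -6 + m^{2}$ ($z{\left(m \right)} = -6 + m m = -6 + m^{2}$)
$\left(\sqrt{58 + 58} + 30\right) \left(I - 4\right) z{\left(3 \right)} = \left(\sqrt{58 + 58} + 30\right) \left(3 - 4\right) \left(-6 + 3^{2}\right) = \left(\sqrt{116} + 30\right) \left(- (-6 + 9)\right) = \left(2 \sqrt{29} + 30\right) \left(\left(-1\right) 3\right) = \left(30 + 2 \sqrt{29}\right) \left(-3\right) = -90 - 6 \sqrt{29}$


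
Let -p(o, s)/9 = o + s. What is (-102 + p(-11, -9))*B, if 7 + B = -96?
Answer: -8034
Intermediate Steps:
B = -103 (B = -7 - 96 = -103)
p(o, s) = -9*o - 9*s (p(o, s) = -9*(o + s) = -9*o - 9*s)
(-102 + p(-11, -9))*B = (-102 + (-9*(-11) - 9*(-9)))*(-103) = (-102 + (99 + 81))*(-103) = (-102 + 180)*(-103) = 78*(-103) = -8034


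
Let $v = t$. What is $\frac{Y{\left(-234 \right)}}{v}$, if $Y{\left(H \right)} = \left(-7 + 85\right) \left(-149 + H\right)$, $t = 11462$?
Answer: $- \frac{14937}{5731} \approx -2.6063$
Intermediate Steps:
$v = 11462$
$Y{\left(H \right)} = -11622 + 78 H$ ($Y{\left(H \right)} = 78 \left(-149 + H\right) = -11622 + 78 H$)
$\frac{Y{\left(-234 \right)}}{v} = \frac{-11622 + 78 \left(-234\right)}{11462} = \left(-11622 - 18252\right) \frac{1}{11462} = \left(-29874\right) \frac{1}{11462} = - \frac{14937}{5731}$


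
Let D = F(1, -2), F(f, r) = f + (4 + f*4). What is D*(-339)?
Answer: -3051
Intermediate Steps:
F(f, r) = 4 + 5*f (F(f, r) = f + (4 + 4*f) = 4 + 5*f)
D = 9 (D = 4 + 5*1 = 4 + 5 = 9)
D*(-339) = 9*(-339) = -3051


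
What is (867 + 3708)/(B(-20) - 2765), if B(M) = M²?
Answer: -915/473 ≈ -1.9345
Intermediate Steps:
(867 + 3708)/(B(-20) - 2765) = (867 + 3708)/((-20)² - 2765) = 4575/(400 - 2765) = 4575/(-2365) = 4575*(-1/2365) = -915/473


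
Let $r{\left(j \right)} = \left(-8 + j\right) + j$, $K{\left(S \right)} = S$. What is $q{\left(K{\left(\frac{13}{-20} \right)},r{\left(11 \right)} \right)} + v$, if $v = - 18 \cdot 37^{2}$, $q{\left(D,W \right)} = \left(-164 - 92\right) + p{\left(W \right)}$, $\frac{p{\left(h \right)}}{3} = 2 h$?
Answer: $-24814$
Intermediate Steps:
$p{\left(h \right)} = 6 h$ ($p{\left(h \right)} = 3 \cdot 2 h = 6 h$)
$r{\left(j \right)} = -8 + 2 j$
$q{\left(D,W \right)} = -256 + 6 W$ ($q{\left(D,W \right)} = \left(-164 - 92\right) + 6 W = -256 + 6 W$)
$v = -24642$ ($v = \left(-18\right) 1369 = -24642$)
$q{\left(K{\left(\frac{13}{-20} \right)},r{\left(11 \right)} \right)} + v = \left(-256 + 6 \left(-8 + 2 \cdot 11\right)\right) - 24642 = \left(-256 + 6 \left(-8 + 22\right)\right) - 24642 = \left(-256 + 6 \cdot 14\right) - 24642 = \left(-256 + 84\right) - 24642 = -172 - 24642 = -24814$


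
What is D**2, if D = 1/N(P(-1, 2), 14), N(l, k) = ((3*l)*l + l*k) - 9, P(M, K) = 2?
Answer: 1/961 ≈ 0.0010406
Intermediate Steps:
N(l, k) = -9 + 3*l**2 + k*l (N(l, k) = (3*l**2 + k*l) - 9 = -9 + 3*l**2 + k*l)
D = 1/31 (D = 1/(-9 + 3*2**2 + 14*2) = 1/(-9 + 3*4 + 28) = 1/(-9 + 12 + 28) = 1/31 ≈ 0.032258)
D**2 = (1/31)**2 = 1/961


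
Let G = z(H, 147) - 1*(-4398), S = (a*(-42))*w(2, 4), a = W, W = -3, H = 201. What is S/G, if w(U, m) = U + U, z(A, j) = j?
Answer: 56/505 ≈ 0.11089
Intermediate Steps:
w(U, m) = 2*U
a = -3
S = 504 (S = (-3*(-42))*(2*2) = 126*4 = 504)
G = 4545 (G = 147 - 1*(-4398) = 147 + 4398 = 4545)
S/G = 504/4545 = 504*(1/4545) = 56/505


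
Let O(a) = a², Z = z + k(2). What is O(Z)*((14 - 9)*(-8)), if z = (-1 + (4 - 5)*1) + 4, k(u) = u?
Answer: -640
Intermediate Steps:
z = 2 (z = (-1 - 1*1) + 4 = (-1 - 1) + 4 = -2 + 4 = 2)
Z = 4 (Z = 2 + 2 = 4)
O(Z)*((14 - 9)*(-8)) = 4²*((14 - 9)*(-8)) = 16*(5*(-8)) = 16*(-40) = -640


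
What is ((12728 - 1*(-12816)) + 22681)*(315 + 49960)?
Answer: 2424511875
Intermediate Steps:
((12728 - 1*(-12816)) + 22681)*(315 + 49960) = ((12728 + 12816) + 22681)*50275 = (25544 + 22681)*50275 = 48225*50275 = 2424511875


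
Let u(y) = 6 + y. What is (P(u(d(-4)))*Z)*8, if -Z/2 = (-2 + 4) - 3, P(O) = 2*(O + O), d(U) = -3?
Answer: 192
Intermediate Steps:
P(O) = 4*O (P(O) = 2*(2*O) = 4*O)
Z = 2 (Z = -2*((-2 + 4) - 3) = -2*(2 - 3) = -2*(-1) = 2)
(P(u(d(-4)))*Z)*8 = ((4*(6 - 3))*2)*8 = ((4*3)*2)*8 = (12*2)*8 = 24*8 = 192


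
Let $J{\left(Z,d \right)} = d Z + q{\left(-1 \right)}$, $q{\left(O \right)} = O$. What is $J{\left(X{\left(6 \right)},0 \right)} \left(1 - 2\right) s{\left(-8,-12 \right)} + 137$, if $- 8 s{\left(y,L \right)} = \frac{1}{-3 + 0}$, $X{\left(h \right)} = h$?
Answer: $\frac{3289}{24} \approx 137.04$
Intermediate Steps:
$s{\left(y,L \right)} = \frac{1}{24}$ ($s{\left(y,L \right)} = - \frac{1}{8 \left(-3 + 0\right)} = - \frac{1}{8 \left(-3\right)} = \left(- \frac{1}{8}\right) \left(- \frac{1}{3}\right) = \frac{1}{24}$)
$J{\left(Z,d \right)} = -1 + Z d$ ($J{\left(Z,d \right)} = d Z - 1 = Z d - 1 = -1 + Z d$)
$J{\left(X{\left(6 \right)},0 \right)} \left(1 - 2\right) s{\left(-8,-12 \right)} + 137 = \left(-1 + 6 \cdot 0\right) \left(1 - 2\right) \frac{1}{24} + 137 = \left(-1 + 0\right) \left(-1\right) \frac{1}{24} + 137 = \left(-1\right) \left(-1\right) \frac{1}{24} + 137 = 1 \cdot \frac{1}{24} + 137 = \frac{1}{24} + 137 = \frac{3289}{24}$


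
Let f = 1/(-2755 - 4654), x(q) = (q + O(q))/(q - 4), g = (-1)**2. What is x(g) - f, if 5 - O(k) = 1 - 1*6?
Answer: -81496/22227 ≈ -3.6665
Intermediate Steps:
g = 1
O(k) = 10 (O(k) = 5 - (1 - 1*6) = 5 - (1 - 6) = 5 - 1*(-5) = 5 + 5 = 10)
x(q) = (10 + q)/(-4 + q) (x(q) = (q + 10)/(q - 4) = (10 + q)/(-4 + q))
f = -1/7409 (f = 1/(-7409) = -1/7409 ≈ -0.00013497)
x(g) - f = (10 + 1)/(-4 + 1) - 1*(-1/7409) = 11/(-3) + 1/7409 = -1/3*11 + 1/7409 = -11/3 + 1/7409 = -81496/22227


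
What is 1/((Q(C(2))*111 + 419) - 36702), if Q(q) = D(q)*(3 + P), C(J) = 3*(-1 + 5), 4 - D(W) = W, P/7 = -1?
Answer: -1/32731 ≈ -3.0552e-5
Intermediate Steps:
P = -7 (P = 7*(-1) = -7)
D(W) = 4 - W
C(J) = 12 (C(J) = 3*4 = 12)
Q(q) = -16 + 4*q (Q(q) = (4 - q)*(3 - 7) = (4 - q)*(-4) = -16 + 4*q)
1/((Q(C(2))*111 + 419) - 36702) = 1/(((-16 + 4*12)*111 + 419) - 36702) = 1/(((-16 + 48)*111 + 419) - 36702) = 1/((32*111 + 419) - 36702) = 1/((3552 + 419) - 36702) = 1/(3971 - 36702) = 1/(-32731) = -1/32731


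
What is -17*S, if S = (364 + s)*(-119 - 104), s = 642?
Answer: 3813746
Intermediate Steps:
S = -224338 (S = (364 + 642)*(-119 - 104) = 1006*(-223) = -224338)
-17*S = -17*(-224338) = 3813746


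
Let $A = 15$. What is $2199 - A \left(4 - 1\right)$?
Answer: $2154$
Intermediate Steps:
$2199 - A \left(4 - 1\right) = 2199 - 15 \left(4 - 1\right) = 2199 - 15 \cdot 3 = 2199 - 45 = 2154$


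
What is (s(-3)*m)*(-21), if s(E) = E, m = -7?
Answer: -441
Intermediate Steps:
(s(-3)*m)*(-21) = -3*(-7)*(-21) = 21*(-21) = -441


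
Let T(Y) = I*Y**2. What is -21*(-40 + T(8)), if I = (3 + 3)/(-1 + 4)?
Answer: -1848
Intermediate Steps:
I = 2 (I = 6/3 = 6*(1/3) = 2)
T(Y) = 2*Y**2
-21*(-40 + T(8)) = -21*(-40 + 2*8**2) = -21*(-40 + 2*64) = -21*(-40 + 128) = -21*88 = -1848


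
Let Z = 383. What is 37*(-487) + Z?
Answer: -17636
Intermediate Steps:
37*(-487) + Z = 37*(-487) + 383 = -18019 + 383 = -17636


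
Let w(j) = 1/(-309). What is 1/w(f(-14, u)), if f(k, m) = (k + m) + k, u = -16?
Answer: -309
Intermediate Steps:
f(k, m) = m + 2*k
w(j) = -1/309
1/w(f(-14, u)) = 1/(-1/309) = -309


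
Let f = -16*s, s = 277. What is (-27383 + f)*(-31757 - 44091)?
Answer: 2413104120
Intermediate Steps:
f = -4432 (f = -16*277 = -4432)
(-27383 + f)*(-31757 - 44091) = (-27383 - 4432)*(-31757 - 44091) = -31815*(-75848) = 2413104120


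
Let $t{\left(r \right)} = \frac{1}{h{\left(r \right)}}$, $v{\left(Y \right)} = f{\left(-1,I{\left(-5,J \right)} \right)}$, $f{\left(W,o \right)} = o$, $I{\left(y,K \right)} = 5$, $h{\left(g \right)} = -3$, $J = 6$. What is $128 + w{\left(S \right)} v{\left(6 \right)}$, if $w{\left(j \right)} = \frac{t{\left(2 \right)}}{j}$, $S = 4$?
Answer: $\frac{1531}{12} \approx 127.58$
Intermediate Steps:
$v{\left(Y \right)} = 5$
$t{\left(r \right)} = - \frac{1}{3}$ ($t{\left(r \right)} = \frac{1}{-3} = - \frac{1}{3}$)
$w{\left(j \right)} = - \frac{1}{3 j}$
$128 + w{\left(S \right)} v{\left(6 \right)} = 128 + - \frac{1}{3 \cdot 4} \cdot 5 = 128 + \left(- \frac{1}{3}\right) \frac{1}{4} \cdot 5 = 128 - \frac{5}{12} = \frac{1531}{12}$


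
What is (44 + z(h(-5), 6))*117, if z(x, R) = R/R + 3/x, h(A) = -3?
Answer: 5148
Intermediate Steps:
z(x, R) = 1 + 3/x
(44 + z(h(-5), 6))*117 = (44 + (3 - 3)/(-3))*117 = (44 - ⅓*0)*117 = (44 + 0)*117 = 44*117 = 5148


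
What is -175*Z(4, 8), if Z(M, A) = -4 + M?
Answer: 0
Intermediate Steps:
-175*Z(4, 8) = -175*(-4 + 4) = -175*0 = 0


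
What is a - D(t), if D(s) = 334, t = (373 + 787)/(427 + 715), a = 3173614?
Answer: 3173280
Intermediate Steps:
t = 580/571 (t = 1160/1142 = 1160*(1/1142) = 580/571 ≈ 1.0158)
a - D(t) = 3173614 - 1*334 = 3173614 - 334 = 3173280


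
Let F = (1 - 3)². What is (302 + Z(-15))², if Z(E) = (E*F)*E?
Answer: 1444804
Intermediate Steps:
F = 4 (F = (-2)² = 4)
Z(E) = 4*E² (Z(E) = (E*4)*E = (4*E)*E = 4*E²)
(302 + Z(-15))² = (302 + 4*(-15)²)² = (302 + 4*225)² = (302 + 900)² = 1202² = 1444804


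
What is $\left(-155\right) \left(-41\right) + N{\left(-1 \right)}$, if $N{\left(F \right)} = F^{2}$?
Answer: $6356$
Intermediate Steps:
$\left(-155\right) \left(-41\right) + N{\left(-1 \right)} = \left(-155\right) \left(-41\right) + \left(-1\right)^{2} = 6355 + 1 = 6356$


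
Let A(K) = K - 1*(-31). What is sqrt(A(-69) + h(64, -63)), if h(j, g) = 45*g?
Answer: 13*I*sqrt(17) ≈ 53.6*I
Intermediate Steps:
A(K) = 31 + K (A(K) = K + 31 = 31 + K)
sqrt(A(-69) + h(64, -63)) = sqrt((31 - 69) + 45*(-63)) = sqrt(-38 - 2835) = sqrt(-2873) = 13*I*sqrt(17)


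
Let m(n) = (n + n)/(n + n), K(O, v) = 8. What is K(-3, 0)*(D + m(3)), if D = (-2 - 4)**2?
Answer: 296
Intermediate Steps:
D = 36 (D = (-6)**2 = 36)
m(n) = 1 (m(n) = (2*n)/((2*n)) = (2*n)*(1/(2*n)) = 1)
K(-3, 0)*(D + m(3)) = 8*(36 + 1) = 8*37 = 296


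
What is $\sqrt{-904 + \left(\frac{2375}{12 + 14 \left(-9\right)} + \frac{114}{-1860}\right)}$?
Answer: $\frac{2 i \sqrt{49996335}}{465} \approx 30.412 i$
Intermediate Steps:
$\sqrt{-904 + \left(\frac{2375}{12 + 14 \left(-9\right)} + \frac{114}{-1860}\right)} = \sqrt{-904 + \left(\frac{2375}{12 - 126} + 114 \left(- \frac{1}{1860}\right)\right)} = \sqrt{-904 + \left(\frac{2375}{-114} - \frac{19}{310}\right)} = \sqrt{-904 + \left(2375 \left(- \frac{1}{114}\right) - \frac{19}{310}\right)} = \sqrt{-904 - \frac{9716}{465}} = \sqrt{- \frac{430076}{465}} = \frac{2 i \sqrt{49996335}}{465}$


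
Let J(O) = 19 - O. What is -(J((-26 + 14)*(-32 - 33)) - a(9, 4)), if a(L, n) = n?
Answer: 765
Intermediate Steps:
-(J((-26 + 14)*(-32 - 33)) - a(9, 4)) = -((19 - (-26 + 14)*(-32 - 33)) - 1*4) = -((19 - (-12)*(-65)) - 4) = -((19 - 1*780) - 4) = -((19 - 780) - 4) = -(-761 - 4) = -1*(-765) = 765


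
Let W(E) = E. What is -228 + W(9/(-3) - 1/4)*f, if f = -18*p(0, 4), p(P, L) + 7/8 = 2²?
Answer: -723/16 ≈ -45.188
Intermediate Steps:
p(P, L) = 25/8 (p(P, L) = -7/8 + 2² = -7/8 + 4 = 25/8)
f = -225/4 (f = -18*25/8 = -225/4 ≈ -56.250)
-228 + W(9/(-3) - 1/4)*f = -228 + (9/(-3) - 1/4)*(-225/4) = -228 + (9*(-⅓) - 1*¼)*(-225/4) = -228 + (-3 - ¼)*(-225/4) = -228 - 13/4*(-225/4) = -228 + 2925/16 = -723/16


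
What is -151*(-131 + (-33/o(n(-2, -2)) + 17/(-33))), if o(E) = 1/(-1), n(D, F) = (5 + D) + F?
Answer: 490901/33 ≈ 14876.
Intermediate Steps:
n(D, F) = 5 + D + F
o(E) = -1
-151*(-131 + (-33/o(n(-2, -2)) + 17/(-33))) = -151*(-131 + (-33/(-1) + 17/(-33))) = -151*(-131 + (-33*(-1) + 17*(-1/33))) = -151*(-131 + (33 - 17/33)) = -151*(-131 + 1072/33) = -151*(-3251/33) = 490901/33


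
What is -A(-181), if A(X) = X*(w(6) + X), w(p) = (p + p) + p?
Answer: -29503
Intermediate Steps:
w(p) = 3*p (w(p) = 2*p + p = 3*p)
A(X) = X*(18 + X) (A(X) = X*(3*6 + X) = X*(18 + X))
-A(-181) = -(-181)*(18 - 181) = -(-181)*(-163) = -1*29503 = -29503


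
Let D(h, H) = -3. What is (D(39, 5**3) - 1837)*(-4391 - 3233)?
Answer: 14028160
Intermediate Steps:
(D(39, 5**3) - 1837)*(-4391 - 3233) = (-3 - 1837)*(-4391 - 3233) = -1840*(-7624) = 14028160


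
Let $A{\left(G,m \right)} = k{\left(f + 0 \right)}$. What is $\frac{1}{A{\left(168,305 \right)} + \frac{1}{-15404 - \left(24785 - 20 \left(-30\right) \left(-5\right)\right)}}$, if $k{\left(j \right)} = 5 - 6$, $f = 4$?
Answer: $- \frac{37189}{37190} \approx -0.99997$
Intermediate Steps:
$k{\left(j \right)} = -1$ ($k{\left(j \right)} = 5 - 6 = -1$)
$A{\left(G,m \right)} = -1$
$\frac{1}{A{\left(168,305 \right)} + \frac{1}{-15404 - \left(24785 - 20 \left(-30\right) \left(-5\right)\right)}} = \frac{1}{-1 + \frac{1}{-15404 - \left(24785 - 20 \left(-30\right) \left(-5\right)\right)}} = \frac{1}{-1 + \frac{1}{-15404 - 21785}} = \frac{1}{-1 + \frac{1}{-37189}} = \frac{1}{-1 - \frac{1}{37189}} = \frac{1}{- \frac{37190}{37189}} = - \frac{37189}{37190}$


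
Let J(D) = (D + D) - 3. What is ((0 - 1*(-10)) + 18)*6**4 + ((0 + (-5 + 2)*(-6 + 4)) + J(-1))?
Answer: 36289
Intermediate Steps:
J(D) = -3 + 2*D (J(D) = 2*D - 3 = -3 + 2*D)
((0 - 1*(-10)) + 18)*6**4 + ((0 + (-5 + 2)*(-6 + 4)) + J(-1)) = ((0 - 1*(-10)) + 18)*6**4 + ((0 + (-5 + 2)*(-6 + 4)) + (-3 + 2*(-1))) = ((0 + 10) + 18)*1296 + ((0 - 3*(-2)) + (-3 - 2)) = (10 + 18)*1296 + ((0 + 6) - 5) = 28*1296 + (6 - 5) = 36288 + 1 = 36289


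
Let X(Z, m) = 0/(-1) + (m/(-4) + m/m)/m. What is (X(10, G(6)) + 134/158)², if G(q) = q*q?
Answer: 198025/505521 ≈ 0.39172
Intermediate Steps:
G(q) = q²
X(Z, m) = (1 - m/4)/m (X(Z, m) = 0*(-1) + (m*(-¼) + 1)/m = 0 + (-m/4 + 1)/m = 0 + (1 - m/4)/m = (1 - m/4)/m)
(X(10, G(6)) + 134/158)² = ((4 - 1*6²)/(4*(6²)) + 134/158)² = ((¼)*(4 - 1*36)/36 + 134*(1/158))² = ((¼)*(1/36)*(4 - 36) + 67/79)² = ((¼)*(1/36)*(-32) + 67/79)² = (-2/9 + 67/79)² = (445/711)² = 198025/505521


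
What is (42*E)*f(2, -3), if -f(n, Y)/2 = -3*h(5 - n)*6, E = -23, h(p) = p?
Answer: -104328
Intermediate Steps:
f(n, Y) = 180 - 36*n (f(n, Y) = -2*(-3*(5 - n))*6 = -2*(-15 + 3*n)*6 = -2*(-90 + 18*n) = 180 - 36*n)
(42*E)*f(2, -3) = (42*(-23))*(180 - 36*2) = -966*(180 - 72) = -966*108 = -104328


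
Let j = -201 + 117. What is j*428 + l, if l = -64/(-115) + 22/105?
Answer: -17364446/483 ≈ -35951.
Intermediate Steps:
l = 370/483 (l = -64*(-1/115) + 22*(1/105) = 64/115 + 22/105 = 370/483 ≈ 0.76605)
j = -84
j*428 + l = -84*428 + 370/483 = -35952 + 370/483 = -17364446/483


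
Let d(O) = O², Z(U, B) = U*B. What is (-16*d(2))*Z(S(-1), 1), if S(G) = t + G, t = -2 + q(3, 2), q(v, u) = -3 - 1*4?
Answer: 640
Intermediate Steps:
q(v, u) = -7 (q(v, u) = -3 - 4 = -7)
t = -9 (t = -2 - 7 = -9)
S(G) = -9 + G
Z(U, B) = B*U
(-16*d(2))*Z(S(-1), 1) = (-16*2²)*(1*(-9 - 1)) = (-16*4)*(1*(-10)) = -64*(-10) = 640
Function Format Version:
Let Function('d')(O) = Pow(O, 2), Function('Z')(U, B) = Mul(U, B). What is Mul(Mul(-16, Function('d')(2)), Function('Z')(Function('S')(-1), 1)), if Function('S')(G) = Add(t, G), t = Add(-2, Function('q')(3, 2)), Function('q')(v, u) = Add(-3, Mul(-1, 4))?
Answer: 640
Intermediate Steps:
Function('q')(v, u) = -7 (Function('q')(v, u) = Add(-3, -4) = -7)
t = -9 (t = Add(-2, -7) = -9)
Function('S')(G) = Add(-9, G)
Function('Z')(U, B) = Mul(B, U)
Mul(Mul(-16, Function('d')(2)), Function('Z')(Function('S')(-1), 1)) = Mul(Mul(-16, Pow(2, 2)), Mul(1, Add(-9, -1))) = Mul(Mul(-16, 4), Mul(1, -10)) = Mul(-64, -10) = 640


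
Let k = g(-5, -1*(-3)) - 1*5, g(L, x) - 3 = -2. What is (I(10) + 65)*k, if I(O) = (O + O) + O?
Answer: -380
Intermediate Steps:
g(L, x) = 1 (g(L, x) = 3 - 2 = 1)
k = -4 (k = 1 - 1*5 = 1 - 5 = -4)
I(O) = 3*O (I(O) = 2*O + O = 3*O)
(I(10) + 65)*k = (3*10 + 65)*(-4) = (30 + 65)*(-4) = 95*(-4) = -380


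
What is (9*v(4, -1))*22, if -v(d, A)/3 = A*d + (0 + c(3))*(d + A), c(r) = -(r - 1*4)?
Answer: 594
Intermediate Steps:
c(r) = 4 - r (c(r) = -(r - 4) = -(-4 + r) = 4 - r)
v(d, A) = -3*A - 3*d - 3*A*d (v(d, A) = -3*(A*d + (0 + (4 - 1*3))*(d + A)) = -3*(A*d + (0 + (4 - 3))*(A + d)) = -3*(A*d + (0 + 1)*(A + d)) = -3*(A*d + 1*(A + d)) = -3*(A*d + (A + d)) = -3*(A + d + A*d) = -3*A - 3*d - 3*A*d)
(9*v(4, -1))*22 = (9*(-3*(-1) - 3*4 - 3*(-1)*4))*22 = (9*(3 - 12 + 12))*22 = (9*3)*22 = 27*22 = 594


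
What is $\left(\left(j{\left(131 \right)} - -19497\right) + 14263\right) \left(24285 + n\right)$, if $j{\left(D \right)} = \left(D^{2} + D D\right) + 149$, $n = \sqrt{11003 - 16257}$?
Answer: $1656989835 + 68231 i \sqrt{5254} \approx 1.657 \cdot 10^{9} + 4.9457 \cdot 10^{6} i$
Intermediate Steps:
$n = i \sqrt{5254}$ ($n = \sqrt{-5254} = i \sqrt{5254} \approx 72.484 i$)
$j{\left(D \right)} = 149 + 2 D^{2}$ ($j{\left(D \right)} = \left(D^{2} + D^{2}\right) + 149 = 2 D^{2} + 149 = 149 + 2 D^{2}$)
$\left(\left(j{\left(131 \right)} - -19497\right) + 14263\right) \left(24285 + n\right) = \left(\left(\left(149 + 2 \cdot 131^{2}\right) - -19497\right) + 14263\right) \left(24285 + i \sqrt{5254}\right) = \left(\left(\left(149 + 2 \cdot 17161\right) + 19497\right) + 14263\right) \left(24285 + i \sqrt{5254}\right) = \left(\left(\left(149 + 34322\right) + 19497\right) + 14263\right) \left(24285 + i \sqrt{5254}\right) = \left(\left(34471 + 19497\right) + 14263\right) \left(24285 + i \sqrt{5254}\right) = \left(53968 + 14263\right) \left(24285 + i \sqrt{5254}\right) = 68231 \left(24285 + i \sqrt{5254}\right) = 1656989835 + 68231 i \sqrt{5254}$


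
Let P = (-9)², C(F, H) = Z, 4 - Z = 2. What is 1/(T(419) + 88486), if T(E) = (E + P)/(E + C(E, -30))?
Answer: 421/37253106 ≈ 1.1301e-5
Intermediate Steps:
Z = 2 (Z = 4 - 1*2 = 4 - 2 = 2)
C(F, H) = 2
P = 81
T(E) = (81 + E)/(2 + E) (T(E) = (E + 81)/(E + 2) = (81 + E)/(2 + E))
1/(T(419) + 88486) = 1/((81 + 419)/(2 + 419) + 88486) = 1/(500/421 + 88486) = 1/(37253106/421) = 421/37253106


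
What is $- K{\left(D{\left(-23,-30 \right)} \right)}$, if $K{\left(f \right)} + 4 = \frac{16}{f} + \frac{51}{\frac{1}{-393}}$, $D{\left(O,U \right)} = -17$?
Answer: $\frac{340815}{17} \approx 20048.0$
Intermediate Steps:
$K{\left(f \right)} = -20047 + \frac{16}{f}$ ($K{\left(f \right)} = -4 + \left(\frac{16}{f} + \frac{51}{\frac{1}{-393}}\right) = -4 + \left(\frac{16}{f} + \frac{51}{- \frac{1}{393}}\right) = -4 + \left(\frac{16}{f} + 51 \left(-393\right)\right) = -4 - \left(20043 - \frac{16}{f}\right) = -20047 + \frac{16}{f}$)
$- K{\left(D{\left(-23,-30 \right)} \right)} = - (-20047 + \frac{16}{-17}) = - (-20047 + 16 \left(- \frac{1}{17}\right)) = - (-20047 - \frac{16}{17}) = \left(-1\right) \left(- \frac{340815}{17}\right) = \frac{340815}{17}$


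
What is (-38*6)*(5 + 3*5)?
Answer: -4560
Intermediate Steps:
(-38*6)*(5 + 3*5) = -228*(5 + 15) = -228*20 = -4560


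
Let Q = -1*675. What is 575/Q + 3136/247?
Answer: 78991/6669 ≈ 11.844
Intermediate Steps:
Q = -675
575/Q + 3136/247 = 575/(-675) + 3136/247 = 575*(-1/675) + 3136*(1/247) = -23/27 + 3136/247 = 78991/6669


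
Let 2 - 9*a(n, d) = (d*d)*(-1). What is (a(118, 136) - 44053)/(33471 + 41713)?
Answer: -125993/225552 ≈ -0.55860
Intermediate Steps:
a(n, d) = 2/9 + d**2/9 (a(n, d) = 2/9 - d*d*(-1)/9 = 2/9 - d**2*(-1)/9 = 2/9 - (-1)*d**2/9 = 2/9 + d**2/9)
(a(118, 136) - 44053)/(33471 + 41713) = ((2/9 + (1/9)*136**2) - 44053)/(33471 + 41713) = ((2/9 + (1/9)*18496) - 44053)/75184 = ((2/9 + 18496/9) - 44053)*(1/75184) = (6166/3 - 44053)*(1/75184) = -125993/3*1/75184 = -125993/225552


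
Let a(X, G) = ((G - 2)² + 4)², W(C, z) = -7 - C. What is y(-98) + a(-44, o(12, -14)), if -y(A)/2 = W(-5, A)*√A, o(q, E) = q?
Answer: 10816 + 28*I*√2 ≈ 10816.0 + 39.598*I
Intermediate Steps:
y(A) = 4*√A (y(A) = -2*(-7 - 1*(-5))*√A = -2*(-7 + 5)*√A = -(-4)*√A = 4*√A)
a(X, G) = (4 + (-2 + G)²)² (a(X, G) = ((-2 + G)² + 4)² = (4 + (-2 + G)²)²)
y(-98) + a(-44, o(12, -14)) = 4*√(-98) + (4 + (-2 + 12)²)² = 4*(7*I*√2) + (4 + 10²)² = 28*I*√2 + (4 + 100)² = 28*I*√2 + 104² = 28*I*√2 + 10816 = 10816 + 28*I*√2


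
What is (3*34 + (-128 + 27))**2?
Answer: 1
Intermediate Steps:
(3*34 + (-128 + 27))**2 = (102 - 101)**2 = 1**2 = 1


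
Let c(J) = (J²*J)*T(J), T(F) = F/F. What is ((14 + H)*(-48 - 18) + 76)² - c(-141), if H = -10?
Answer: 2838565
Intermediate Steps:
T(F) = 1
c(J) = J³ (c(J) = (J²*J)*1 = J³*1 = J³)
((14 + H)*(-48 - 18) + 76)² - c(-141) = ((14 - 10)*(-48 - 18) + 76)² - 1*(-141)³ = (4*(-66) + 76)² - 1*(-2803221) = (-264 + 76)² + 2803221 = (-188)² + 2803221 = 35344 + 2803221 = 2838565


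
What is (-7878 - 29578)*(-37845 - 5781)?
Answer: 1634055456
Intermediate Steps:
(-7878 - 29578)*(-37845 - 5781) = -37456*(-43626) = 1634055456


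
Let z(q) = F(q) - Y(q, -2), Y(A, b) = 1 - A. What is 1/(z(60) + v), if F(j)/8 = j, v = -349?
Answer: 1/190 ≈ 0.0052632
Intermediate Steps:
F(j) = 8*j
z(q) = -1 + 9*q (z(q) = 8*q - (1 - q) = 8*q + (-1 + q) = -1 + 9*q)
1/(z(60) + v) = 1/((-1 + 9*60) - 349) = 1/((-1 + 540) - 349) = 1/(539 - 349) = 1/190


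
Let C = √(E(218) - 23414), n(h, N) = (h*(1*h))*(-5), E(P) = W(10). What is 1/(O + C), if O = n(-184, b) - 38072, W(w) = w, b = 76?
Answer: -51838/10748718827 - I*√5851/21497437654 ≈ -4.8227e-6 - 3.5582e-9*I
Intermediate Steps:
E(P) = 10
n(h, N) = -5*h² (n(h, N) = (h*h)*(-5) = h²*(-5) = -5*h²)
C = 2*I*√5851 (C = √(10 - 23414) = √(-23404) = 2*I*√5851 ≈ 152.98*I)
O = -207352 (O = -5*(-184)² - 38072 = -5*33856 - 38072 = -169280 - 38072 = -207352)
1/(O + C) = 1/(-207352 + 2*I*√5851)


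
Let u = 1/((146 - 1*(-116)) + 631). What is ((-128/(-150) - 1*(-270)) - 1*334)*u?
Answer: -4736/66975 ≈ -0.070713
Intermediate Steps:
u = 1/893 (u = 1/((146 + 116) + 631) = 1/(262 + 631) = 1/893 ≈ 0.0011198)
((-128/(-150) - 1*(-270)) - 1*334)*u = ((-128/(-150) - 1*(-270)) - 1*334)*(1/893) = ((-128*(-1/150) + 270) - 334)*(1/893) = ((64/75 + 270) - 334)*(1/893) = (20314/75 - 334)*(1/893) = -4736/75*1/893 = -4736/66975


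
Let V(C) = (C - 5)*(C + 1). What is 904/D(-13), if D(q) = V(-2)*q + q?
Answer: -113/13 ≈ -8.6923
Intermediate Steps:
V(C) = (1 + C)*(-5 + C) (V(C) = (-5 + C)*(1 + C) = (1 + C)*(-5 + C))
D(q) = 8*q (D(q) = (-5 + (-2)² - 4*(-2))*q + q = (-5 + 4 + 8)*q + q = 7*q + q = 8*q)
904/D(-13) = 904/((8*(-13))) = 904/(-104) = 904*(-1/104) = -113/13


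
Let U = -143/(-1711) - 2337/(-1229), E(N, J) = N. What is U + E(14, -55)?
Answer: 33613820/2102819 ≈ 15.985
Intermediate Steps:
U = 4174354/2102819 (U = -143*(-1/1711) - 2337*(-1/1229) = 143/1711 + 2337/1229 = 4174354/2102819 ≈ 1.9851)
U + E(14, -55) = 4174354/2102819 + 14 = 33613820/2102819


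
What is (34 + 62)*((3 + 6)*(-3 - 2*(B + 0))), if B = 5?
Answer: -11232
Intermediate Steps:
(34 + 62)*((3 + 6)*(-3 - 2*(B + 0))) = (34 + 62)*((3 + 6)*(-3 - 2*(5 + 0))) = 96*(9*(-3 - 2*5)) = 96*(9*(-3 - 10)) = 96*(9*(-13)) = 96*(-117) = -11232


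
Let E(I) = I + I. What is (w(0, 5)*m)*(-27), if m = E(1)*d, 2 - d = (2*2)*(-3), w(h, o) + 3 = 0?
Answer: 2268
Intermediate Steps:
w(h, o) = -3 (w(h, o) = -3 + 0 = -3)
E(I) = 2*I
d = 14 (d = 2 - 2*2*(-3) = 2 - 4*(-3) = 2 - 1*(-12) = 2 + 12 = 14)
m = 28 (m = (2*1)*14 = 2*14 = 28)
(w(0, 5)*m)*(-27) = -3*28*(-27) = -84*(-27) = 2268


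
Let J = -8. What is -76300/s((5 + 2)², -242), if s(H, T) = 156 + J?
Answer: -19075/37 ≈ -515.54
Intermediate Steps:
s(H, T) = 148 (s(H, T) = 156 - 8 = 148)
-76300/s((5 + 2)², -242) = -76300/148 = -76300*1/148 = -19075/37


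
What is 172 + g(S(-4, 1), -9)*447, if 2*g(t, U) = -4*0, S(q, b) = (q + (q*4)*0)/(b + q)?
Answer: 172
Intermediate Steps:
S(q, b) = q/(b + q) (S(q, b) = (q + (4*q)*0)/(b + q) = (q + 0)/(b + q) = q/(b + q))
g(t, U) = 0 (g(t, U) = (-4*0)/2 = (½)*0 = 0)
172 + g(S(-4, 1), -9)*447 = 172 + 0*447 = 172 + 0 = 172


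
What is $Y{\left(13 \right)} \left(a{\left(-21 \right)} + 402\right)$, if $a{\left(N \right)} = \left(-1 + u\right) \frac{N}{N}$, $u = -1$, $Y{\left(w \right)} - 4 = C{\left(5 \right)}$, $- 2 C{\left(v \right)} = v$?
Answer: $600$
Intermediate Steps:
$C{\left(v \right)} = - \frac{v}{2}$
$Y{\left(w \right)} = \frac{3}{2}$ ($Y{\left(w \right)} = 4 - \frac{5}{2} = \frac{3}{2}$)
$a{\left(N \right)} = -2$ ($a{\left(N \right)} = \left(-1 - 1\right) \frac{N}{N} = \left(-2\right) 1 = -2$)
$Y{\left(13 \right)} \left(a{\left(-21 \right)} + 402\right) = \frac{3 \left(-2 + 402\right)}{2} = \frac{3}{2} \cdot 400 = 600$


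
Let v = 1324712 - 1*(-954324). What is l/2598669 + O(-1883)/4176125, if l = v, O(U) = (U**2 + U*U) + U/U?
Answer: 27945685990051/10852366577625 ≈ 2.5751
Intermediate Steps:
O(U) = 1 + 2*U**2 (O(U) = (U**2 + U**2) + 1 = 2*U**2 + 1 = 1 + 2*U**2)
v = 2279036 (v = 1324712 + 954324 = 2279036)
l = 2279036
l/2598669 + O(-1883)/4176125 = 2279036/2598669 + (1 + 2*(-1883)**2)/4176125 = 2279036*(1/2598669) + (1 + 2*3545689)*(1/4176125) = 2279036/2598669 + (1 + 7091378)*(1/4176125) = 2279036/2598669 + 7091379*(1/4176125) = 2279036/2598669 + 7091379/4176125 = 27945685990051/10852366577625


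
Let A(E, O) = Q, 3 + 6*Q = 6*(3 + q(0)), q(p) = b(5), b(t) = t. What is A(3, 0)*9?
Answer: 135/2 ≈ 67.500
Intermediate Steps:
q(p) = 5
Q = 15/2 (Q = -½ + (6*(3 + 5))/6 = -½ + (6*8)/6 = -½ + (⅙)*48 = -½ + 8 = 15/2 ≈ 7.5000)
A(E, O) = 15/2
A(3, 0)*9 = (15/2)*9 = 135/2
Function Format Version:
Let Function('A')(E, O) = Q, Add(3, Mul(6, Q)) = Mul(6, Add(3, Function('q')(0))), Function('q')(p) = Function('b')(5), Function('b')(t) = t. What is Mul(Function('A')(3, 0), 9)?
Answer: Rational(135, 2) ≈ 67.500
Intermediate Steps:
Function('q')(p) = 5
Q = Rational(15, 2) (Q = Add(Rational(-1, 2), Mul(Rational(1, 6), Mul(6, Add(3, 5)))) = Add(Rational(-1, 2), Mul(Rational(1, 6), Mul(6, 8))) = Add(Rational(-1, 2), Mul(Rational(1, 6), 48)) = Add(Rational(-1, 2), 8) = Rational(15, 2) ≈ 7.5000)
Function('A')(E, O) = Rational(15, 2)
Mul(Function('A')(3, 0), 9) = Mul(Rational(15, 2), 9) = Rational(135, 2)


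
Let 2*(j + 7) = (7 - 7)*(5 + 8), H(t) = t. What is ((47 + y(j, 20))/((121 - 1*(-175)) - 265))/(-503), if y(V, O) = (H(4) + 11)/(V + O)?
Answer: -626/202709 ≈ -0.0030882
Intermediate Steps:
j = -7 (j = -7 + ((7 - 7)*(5 + 8))/2 = -7 + (0*13)/2 = -7 + (½)*0 = -7 + 0 = -7)
y(V, O) = 15/(O + V) (y(V, O) = (4 + 11)/(V + O) = 15/(O + V))
((47 + y(j, 20))/((121 - 1*(-175)) - 265))/(-503) = ((47 + 15/(20 - 7))/((121 - 1*(-175)) - 265))/(-503) = ((47 + 15/13)/((121 + 175) - 265))*(-1/503) = ((47 + 15*(1/13))/(296 - 265))*(-1/503) = ((47 + 15/13)/31)*(-1/503) = ((626/13)*(1/31))*(-1/503) = (626/403)*(-1/503) = -626/202709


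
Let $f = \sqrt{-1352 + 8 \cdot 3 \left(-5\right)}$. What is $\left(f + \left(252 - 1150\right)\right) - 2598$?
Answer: $-3496 + 8 i \sqrt{23} \approx -3496.0 + 38.367 i$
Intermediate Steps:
$f = 8 i \sqrt{23}$ ($f = \sqrt{-1352 + 24 \left(-5\right)} = \sqrt{-1352 - 120} = \sqrt{-1472} = 8 i \sqrt{23} \approx 38.367 i$)
$\left(f + \left(252 - 1150\right)\right) - 2598 = \left(8 i \sqrt{23} + \left(252 - 1150\right)\right) - 2598 = \left(8 i \sqrt{23} - 898\right) - 2598 = \left(-898 + 8 i \sqrt{23}\right) - 2598 = -3496 + 8 i \sqrt{23}$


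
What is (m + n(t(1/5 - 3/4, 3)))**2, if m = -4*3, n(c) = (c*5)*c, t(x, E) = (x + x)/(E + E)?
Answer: 72573361/518400 ≈ 139.99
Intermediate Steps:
t(x, E) = x/E (t(x, E) = (2*x)/((2*E)) = (2*x)*(1/(2*E)) = x/E)
n(c) = 5*c**2 (n(c) = (5*c)*c = 5*c**2)
m = -12
(m + n(t(1/5 - 3/4, 3)))**2 = (-12 + 5*((1/5 - 3/4)/3)**2)**2 = (-12 + 5*((1*(1/5) - 3*1/4)*(1/3))**2)**2 = (-12 + 5*((1/5 - 3/4)*(1/3))**2)**2 = (-12 + 5*(-11/20*1/3)**2)**2 = (-12 + 5*(-11/60)**2)**2 = (-12 + 5*(121/3600))**2 = (-12 + 121/720)**2 = (-8519/720)**2 = 72573361/518400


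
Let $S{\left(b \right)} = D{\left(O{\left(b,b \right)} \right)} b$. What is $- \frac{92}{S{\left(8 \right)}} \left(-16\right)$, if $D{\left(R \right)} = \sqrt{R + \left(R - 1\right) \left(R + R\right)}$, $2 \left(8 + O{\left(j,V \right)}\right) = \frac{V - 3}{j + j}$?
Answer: $\frac{2944 \sqrt{134034}}{67017} \approx 16.083$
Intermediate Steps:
$O{\left(j,V \right)} = -8 + \frac{-3 + V}{4 j}$ ($O{\left(j,V \right)} = -8 + \frac{\left(V - 3\right) \frac{1}{j + j}}{2} = -8 + \frac{\left(-3 + V\right) \frac{1}{2 j}}{2} = -8 + \frac{\frac{1}{2} \frac{1}{j} \left(-3 + V\right)}{2} = -8 + \frac{-3 + V}{4 j}$)
$D{\left(R \right)} = \sqrt{R + 2 R \left(-1 + R\right)}$ ($D{\left(R \right)} = \sqrt{R + \left(-1 + R\right) 2 R} = \sqrt{R + 2 R \left(-1 + R\right)}$)
$S{\left(b \right)} = \frac{b \sqrt{\frac{\left(-1 + \frac{-3 - 31 b}{2 b}\right) \left(-3 - 31 b\right)}{b}}}{2}$ ($S{\left(b \right)} = \sqrt{\frac{-3 + b - 32 b}{4 b} \left(-1 + 2 \frac{-3 + b - 32 b}{4 b}\right)} b = \sqrt{\frac{-3 - 31 b}{4 b} \left(-1 + 2 \frac{-3 - 31 b}{4 b}\right)} b = \sqrt{\frac{-3 - 31 b}{4 b} \left(-1 + \frac{-3 - 31 b}{2 b}\right)} b = \sqrt{\frac{\left(-1 + \frac{-3 - 31 b}{2 b}\right) \left(-3 - 31 b\right)}{4 b}} b = \frac{\sqrt{\frac{\left(-1 + \frac{-3 - 31 b}{2 b}\right) \left(-3 - 31 b\right)}{b}}}{2} b = \frac{b \sqrt{\frac{\left(-1 + \frac{-3 - 31 b}{2 b}\right) \left(-3 - 31 b\right)}{b}}}{2}$)
$- \frac{92}{S{\left(8 \right)}} \left(-16\right) = - \frac{92}{\frac{1}{4} \cdot 8 \sqrt{2046 + \frac{18}{64} + \frac{384}{8}}} \left(-16\right) = - \frac{92}{\frac{1}{4} \cdot 8 \sqrt{2046 + 18 \cdot \frac{1}{64} + 384 \cdot \frac{1}{8}}} \left(-16\right) = - \frac{92}{\frac{1}{4} \cdot 8 \sqrt{2046 + \frac{9}{32} + 48}} \left(-16\right) = - \frac{92}{\frac{1}{4} \cdot 8 \sqrt{\frac{67017}{32}}} \left(-16\right) = - \frac{92}{\frac{1}{4} \cdot 8 \frac{\sqrt{134034}}{8}} \left(-16\right) = - \frac{92}{\frac{1}{4} \sqrt{134034}} \left(-16\right) = - 92 \frac{2 \sqrt{134034}}{67017} \left(-16\right) = - \frac{184 \sqrt{134034}}{67017} \left(-16\right) = \frac{2944 \sqrt{134034}}{67017}$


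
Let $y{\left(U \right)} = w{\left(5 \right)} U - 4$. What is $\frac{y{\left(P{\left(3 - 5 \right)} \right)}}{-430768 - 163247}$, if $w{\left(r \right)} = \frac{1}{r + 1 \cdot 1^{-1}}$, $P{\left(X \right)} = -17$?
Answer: $\frac{41}{3564090} \approx 1.1504 \cdot 10^{-5}$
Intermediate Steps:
$w{\left(r \right)} = \frac{1}{1 + r}$ ($w{\left(r \right)} = \frac{1}{r + 1 \cdot 1} = \frac{1}{r + 1} = \frac{1}{1 + r}$)
$y{\left(U \right)} = -4 + \frac{U}{6}$ ($y{\left(U \right)} = \frac{U}{1 + 5} - 4 = \frac{U}{6} - 4 = -4 + \frac{U}{6}$)
$\frac{y{\left(P{\left(3 - 5 \right)} \right)}}{-430768 - 163247} = \frac{-4 + \frac{1}{6} \left(-17\right)}{-430768 - 163247} = \frac{-4 - \frac{17}{6}}{-430768 - 163247} = - \frac{41}{6 \left(-594015\right)} = \left(- \frac{41}{6}\right) \left(- \frac{1}{594015}\right) = \frac{41}{3564090}$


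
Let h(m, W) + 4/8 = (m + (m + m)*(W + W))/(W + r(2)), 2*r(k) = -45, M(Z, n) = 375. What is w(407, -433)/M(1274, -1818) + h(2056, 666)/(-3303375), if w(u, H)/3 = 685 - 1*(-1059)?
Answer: 9123874403/654068250 ≈ 13.949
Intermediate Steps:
r(k) = -45/2 (r(k) = (½)*(-45) = -45/2)
w(u, H) = 5232 (w(u, H) = 3*(685 - 1*(-1059)) = 3*(685 + 1059) = 3*1744 = 5232)
h(m, W) = -½ + (m + 4*W*m)/(-45/2 + W) (h(m, W) = -½ + (m + (m + m)*(W + W))/(W - 45/2) = -½ + (m + (2*m)*(2*W))/(-45/2 + W) = -½ + (m + 4*W*m)/(-45/2 + W))
w(407, -433)/M(1274, -1818) + h(2056, 666)/(-3303375) = 5232/375 + ((45 - 2*666 + 4*2056 + 16*666*2056)/(2*(-45 + 2*666)))/(-3303375) = 5232*(1/375) + ((45 - 1332 + 8224 + 21908736)/(2*(-45 + 1332)))*(-1/3303375) = 1744/125 + ((½)*21915673/1287)*(-1/3303375) = 1744/125 + ((½)*(1/1287)*21915673)*(-1/3303375) = 1744/125 + (1685821/198)*(-1/3303375) = 1744/125 - 1685821/654068250 = 9123874403/654068250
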